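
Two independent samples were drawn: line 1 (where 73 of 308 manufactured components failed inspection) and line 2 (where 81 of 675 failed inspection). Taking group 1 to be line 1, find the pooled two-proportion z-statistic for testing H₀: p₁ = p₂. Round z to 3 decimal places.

p̂₁ = 73/308 = 0.23701, p̂₂ = 81/675 = 0.12000.
Pooling: p̂ = 154/983 = 0.15666.
SE = √[p̂(1−p̂)(1/n₁+1/n₂)] = √[0.15666·0.84334·(1/308+1/675)] ≈ 0.024994.
z = (p̂₁ − p̂₂)/SE = (0.23701 − 0.12000)/0.024994 = 0.11701/0.024994 = 4.682.

z = 4.682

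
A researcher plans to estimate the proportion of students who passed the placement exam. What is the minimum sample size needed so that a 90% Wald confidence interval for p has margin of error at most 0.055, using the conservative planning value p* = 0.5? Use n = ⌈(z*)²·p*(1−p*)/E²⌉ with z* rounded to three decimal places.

The 90% critical value is z* = 1.645.
p*(1−p*) = 0.2500.
(z*)²·p*(1−p*)/E² = 2.706025·0.2500/0.003025 = 223.638.
Rounding up, n = 224.

n = 224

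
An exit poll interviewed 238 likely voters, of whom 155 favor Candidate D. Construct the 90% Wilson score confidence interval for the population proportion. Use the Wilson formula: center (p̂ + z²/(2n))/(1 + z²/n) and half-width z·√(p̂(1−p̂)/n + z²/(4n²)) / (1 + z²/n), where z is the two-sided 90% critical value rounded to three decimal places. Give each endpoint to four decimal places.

(0.5990, 0.7001)

p̂ = 155/238 = 0.65126; z = 1.645, so z² = 2.706025.
Denominator 1 + z²/n = 1 + 2.706025/238 = 1.011370.
Center = (0.65126 + 0.005685)/1.011370 = 0.64956.
Radicand: p̂(1−p̂)/n + z²/(4n²) = 0.000954287 + 0.000011943 = 0.000966230.
Half-width = z·√(radicand)/denom = 1.645·0.031084/1.011370 = 0.05056.
So the interval runs from 0.5990 to 0.7001.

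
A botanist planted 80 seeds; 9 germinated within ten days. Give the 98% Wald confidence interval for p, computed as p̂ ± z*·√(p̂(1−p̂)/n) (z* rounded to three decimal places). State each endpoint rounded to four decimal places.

Sample proportion p̂ = 9/80 = 0.11250.
Standard error of p̂: √(0.099844/80) = √0.001248047 = 0.035328.
z* = 2.326 at the 98% level.
Margin of error: 2.326 × 0.035328 = 0.08217.
CI: 0.11250 ± 0.08217 = (0.0303, 0.1947).

(0.0303, 0.1947)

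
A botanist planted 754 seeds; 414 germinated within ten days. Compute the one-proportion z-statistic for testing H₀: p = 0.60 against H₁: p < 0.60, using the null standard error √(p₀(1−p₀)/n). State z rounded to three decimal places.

z = -2.855

The sample proportion is 414/754 = 0.54907.
SE₀ = √(0.60·0.40/754) = 0.017841.
Test statistic: z = -0.05093/0.017841 = -2.855.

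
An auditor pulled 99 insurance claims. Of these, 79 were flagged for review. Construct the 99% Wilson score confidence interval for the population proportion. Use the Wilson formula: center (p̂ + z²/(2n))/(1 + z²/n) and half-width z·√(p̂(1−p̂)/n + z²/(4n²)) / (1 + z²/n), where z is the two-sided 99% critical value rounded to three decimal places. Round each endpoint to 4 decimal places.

(0.6769, 0.8816)

p̂ = 79/99 = 0.79798; z = 2.576, so z² = 6.635776.
1 + z²/n = 1.067028.
Center = (0.79798 + 0.033514)/1.067028 = 0.77926.
Radicand: p̂(1−p̂)/n + z²/(4n²) = 0.001628364 + 0.000169263 = 0.001797627.
Half-width = z·√(radicand)/denom = 2.576·0.042398/1.067028 = 0.10236.
Interval: 0.77926 ± 0.10236 → (0.6769, 0.8816).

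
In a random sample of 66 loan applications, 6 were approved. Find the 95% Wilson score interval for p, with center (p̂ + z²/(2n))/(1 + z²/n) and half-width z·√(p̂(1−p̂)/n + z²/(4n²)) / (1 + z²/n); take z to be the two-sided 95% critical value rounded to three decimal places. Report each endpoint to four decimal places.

(0.0423, 0.1845)

p̂ = 6/66 = 0.09091; z = 1.960, so z² = 3.841600.
1 + z²/n = 1.058206.
Adjusted center: (0.09091 + z²/(2n))/1.058206 = 0.11341.
Radicand: p̂(1−p̂)/n + z²/(4n²) = 0.001252191 + 0.000220478 = 0.001472669.
Half-width = 1.960·√0.001472669/1.058206 = 0.07108.
CI: 0.11341 ± 0.07108 = (0.0423, 0.1845).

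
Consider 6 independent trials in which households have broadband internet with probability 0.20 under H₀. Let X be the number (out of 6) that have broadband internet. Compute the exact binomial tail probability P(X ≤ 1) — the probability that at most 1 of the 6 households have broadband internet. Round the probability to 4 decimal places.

P = 0.6554

X is binomial with n = 6 and p = 0.20.
P(X ≤ 1) = C(6,0)·0.20^0·0.80^6 + C(6,1)·0.20^1·0.80^5.
= 0.262144 + 0.393216 = 0.6554.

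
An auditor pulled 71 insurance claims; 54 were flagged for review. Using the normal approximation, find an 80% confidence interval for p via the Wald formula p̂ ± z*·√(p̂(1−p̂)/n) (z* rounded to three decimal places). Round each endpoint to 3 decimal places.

p̂ = 54/71 = 0.76056.
SE(p̂) = √(0.76056·0.23944/71) = 0.050645.
For 80% confidence, z* = 1.282.
Margin of error: 1.282 × 0.050645 = 0.06493.
So the interval runs from 0.696 to 0.825.

(0.696, 0.825)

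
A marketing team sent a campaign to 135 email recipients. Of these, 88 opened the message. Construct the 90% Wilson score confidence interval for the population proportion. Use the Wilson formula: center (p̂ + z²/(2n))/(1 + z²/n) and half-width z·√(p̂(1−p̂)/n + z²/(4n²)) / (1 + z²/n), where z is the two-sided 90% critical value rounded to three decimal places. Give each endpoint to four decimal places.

(0.5820, 0.7157)

p̂ = 88/135 = 0.65185; z = 1.645, so z² = 2.706025.
1 + z²/n = 1.020045.
Center = (0.65185 + 0.010022)/1.020045 = 0.64887.
Radicand: p̂(1−p̂)/n + z²/(4n²) = 0.001681045 + 0.000037120 = 0.001718165.
Half-width = 1.645·√0.001718165/1.020045 = 0.06685.
CI: 0.64887 ± 0.06685 = (0.5820, 0.7157).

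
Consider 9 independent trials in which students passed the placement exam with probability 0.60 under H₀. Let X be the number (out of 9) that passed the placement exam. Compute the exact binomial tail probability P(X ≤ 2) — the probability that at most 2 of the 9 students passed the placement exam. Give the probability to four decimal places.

X is binomial with n = 9 and p = 0.60.
P(X ≤ 2) = C(9,0)·0.60^0·0.40^9 + C(9,1)·0.60^1·0.40^8 + C(9,2)·0.60^2·0.40^7.
= 0.000262 + 0.003539 + 0.021234 = 0.0250.

P = 0.0250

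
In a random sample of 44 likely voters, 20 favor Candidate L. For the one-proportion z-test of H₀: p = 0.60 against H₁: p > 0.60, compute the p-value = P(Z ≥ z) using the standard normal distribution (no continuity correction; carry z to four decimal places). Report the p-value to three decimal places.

p̂ = 20/44 = 0.45455.
Under H₀, SE = √(p₀(1−p₀)/n) = √(0.60·0.40/44) = √0.005454545 = 0.073855.
Test statistic (full precision, shown to 4 dp): z = (20/44 − 0.60)/SE₀ ≈ -1.9695.
From the standard normal, P(Z ≥ z) = 0.976.

p-value = 0.976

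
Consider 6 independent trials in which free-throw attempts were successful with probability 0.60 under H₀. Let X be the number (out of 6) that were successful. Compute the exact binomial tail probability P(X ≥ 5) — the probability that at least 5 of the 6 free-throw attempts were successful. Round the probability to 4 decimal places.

P = 0.2333

X ~ Binomial(n=6, p=0.60).
P(X ≥ 5) = C(6,5)·0.60^5·0.40^1 + C(6,6)·0.60^6·0.40^0.
= 0.186624 + 0.046656 = 0.2333.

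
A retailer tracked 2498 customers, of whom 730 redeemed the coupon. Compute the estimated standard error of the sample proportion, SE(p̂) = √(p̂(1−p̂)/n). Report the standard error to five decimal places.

The sample proportion is 730/2498 = 0.29223.
p̂(1−p̂) = 0.29223·0.70777 = 0.206832.
SE = √(0.206832/2498) = 0.00910.

SE = 0.00910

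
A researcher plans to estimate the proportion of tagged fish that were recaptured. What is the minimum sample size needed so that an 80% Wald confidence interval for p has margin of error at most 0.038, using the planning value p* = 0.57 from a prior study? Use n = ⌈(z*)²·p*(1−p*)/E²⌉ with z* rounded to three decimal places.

n = 279

For 80% confidence, z* = 1.282.
p*(1−p*) = 0.2451.
Required n before rounding: 1.643524 × 0.2451 / 0.038² = 278.967.
⌈278.967⌉ = 279.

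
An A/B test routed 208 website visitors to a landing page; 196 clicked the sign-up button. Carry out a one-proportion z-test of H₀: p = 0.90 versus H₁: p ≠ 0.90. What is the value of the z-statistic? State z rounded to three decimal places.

p̂ = 196/208 = 0.94231.
Null standard error: √(0.90·0.10/208) = √0.000432692 = 0.020801.
Test statistic: z = 0.04231/0.020801 = 2.034.

z = 2.034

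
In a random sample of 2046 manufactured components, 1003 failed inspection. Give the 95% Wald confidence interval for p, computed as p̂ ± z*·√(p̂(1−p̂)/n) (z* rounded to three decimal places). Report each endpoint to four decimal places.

(0.4686, 0.5119)

The sample proportion is 1003/2046 = 0.49022.
SE(p̂) = √(0.49022·0.50978/2046) = 0.011052.
z* = 1.960 at the 95% level.
Margin = 1.960·0.011052 = 0.02166.
So the interval runs from 0.4686 to 0.5119.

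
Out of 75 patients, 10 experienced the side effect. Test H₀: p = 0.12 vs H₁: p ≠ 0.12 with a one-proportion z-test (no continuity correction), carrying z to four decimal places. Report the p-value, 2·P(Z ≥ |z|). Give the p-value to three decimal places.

p-value = 0.722

With x = 10 successes in n = 75, p̂ = 0.13333.
SE₀ = √(0.12·0.88/75) = 0.037523.
Test statistic (full precision, shown to 4 dp): z = (10/75 − 0.12)/SE₀ ≈ 0.3553.
p-value = 2·P(Z ≥ |z|) with z = 0.3553 → 0.722.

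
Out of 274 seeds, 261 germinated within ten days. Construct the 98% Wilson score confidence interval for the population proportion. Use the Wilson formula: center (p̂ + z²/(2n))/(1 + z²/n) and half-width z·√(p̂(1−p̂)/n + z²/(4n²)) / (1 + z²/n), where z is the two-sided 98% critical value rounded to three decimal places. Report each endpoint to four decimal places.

(0.9129, 0.9746)

Here p̂ = 261/274 = 0.95255 and z = 2.326 (z² = 5.410276).
Denominator 1 + z²/n = 1 + 5.410276/274 = 1.019746.
Adjusted center: (0.95255 + z²/(2n))/1.019746 = 0.94379.
Radicand: p̂(1−p̂)/n + z²/(4n²) = 0.000164942 + 0.000018016 = 0.000182958.
Half-width = 2.326·√0.000182958/1.019746 = 0.03085.
Interval: 0.94379 ± 0.03085 → (0.9129, 0.9746).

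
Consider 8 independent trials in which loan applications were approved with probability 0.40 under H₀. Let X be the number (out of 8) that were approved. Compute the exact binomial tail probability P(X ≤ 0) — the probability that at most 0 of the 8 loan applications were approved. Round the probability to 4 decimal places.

X is binomial with n = 8 and p = 0.40.
P(X ≤ 0) = C(8,0)·0.40^0·0.60^8.
= 0.016796 = 0.0168.

P = 0.0168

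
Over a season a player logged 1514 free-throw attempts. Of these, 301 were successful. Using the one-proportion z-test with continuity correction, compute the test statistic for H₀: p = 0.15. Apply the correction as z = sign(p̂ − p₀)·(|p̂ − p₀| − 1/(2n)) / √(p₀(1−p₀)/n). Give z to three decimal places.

p̂ = 301/1514 = 0.19881. p̂ − p₀ = 0.048811.
Continuity correction 1/(2n) = 1/3028 = 0.000330.
Corrected numerator: |0.048811| − 0.000330 = 0.048481.
Under H₀, SE = √(p₀(1−p₀)/n) = √(0.15·0.85/1514) = √0.000084214 = 0.009177.
z = +0.048481/0.009177 = 5.283.

z = 5.283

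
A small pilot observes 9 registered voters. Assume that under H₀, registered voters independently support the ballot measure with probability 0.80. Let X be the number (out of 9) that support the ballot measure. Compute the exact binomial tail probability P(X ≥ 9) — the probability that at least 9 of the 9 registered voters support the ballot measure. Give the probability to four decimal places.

P = 0.1342

X ~ Binomial(n=9, p=0.80).
P(X ≥ 9) = C(9,9)·0.80^9·0.20^0.
= 0.134218 = 0.1342.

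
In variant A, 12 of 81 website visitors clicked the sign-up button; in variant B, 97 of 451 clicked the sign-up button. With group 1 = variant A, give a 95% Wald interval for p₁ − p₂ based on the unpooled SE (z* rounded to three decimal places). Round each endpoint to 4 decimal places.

(-0.1531, 0.0192)

p̂₁ = 0.14815, p̂₂ = 0.21508, so the observed difference is -0.06693.
Unpooled SE = √(p̂₁(1−p̂₁)/n₁ + p̂₂(1−p̂₂)/n₂) = √(0.001558028 + 0.000374322) = 0.043959.
For 95% confidence, z* = 1.960. Margin of error = 0.08616.
So the interval runs from -0.1531 to 0.0192.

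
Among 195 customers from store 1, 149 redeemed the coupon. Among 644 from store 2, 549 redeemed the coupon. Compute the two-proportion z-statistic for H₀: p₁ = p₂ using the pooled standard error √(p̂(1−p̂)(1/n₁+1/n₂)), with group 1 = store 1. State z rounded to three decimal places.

z = -2.892

Sample proportions: p̂₁ = 149/195 = 0.76410 and p̂₂ = 549/644 = 0.85248.
Pooling: p̂ = 698/839 = 0.83194.
SE = √[p̂(1−p̂)(1/n₁+1/n₂)] = √[0.83194·0.16806·(1/195+1/644)] ≈ 0.030563.
z = -0.08838/0.030563 = -2.892.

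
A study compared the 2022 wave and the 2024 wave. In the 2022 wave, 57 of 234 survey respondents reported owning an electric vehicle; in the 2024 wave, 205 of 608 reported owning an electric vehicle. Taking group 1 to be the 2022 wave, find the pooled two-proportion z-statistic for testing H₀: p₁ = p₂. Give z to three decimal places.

z = -2.627

p̂₁ = 57/234 = 0.24359, p̂₂ = 205/608 = 0.33717.
Pooled p̂ = (57+205)/(234+608) = 262/842 = 0.31116.
SE = √[p̂(1−p̂)(1/n₁+1/n₂)] = √[0.31116·0.68884·(1/234+1/608)] ≈ 0.035616.
z = -0.09358/0.035616 = -2.627.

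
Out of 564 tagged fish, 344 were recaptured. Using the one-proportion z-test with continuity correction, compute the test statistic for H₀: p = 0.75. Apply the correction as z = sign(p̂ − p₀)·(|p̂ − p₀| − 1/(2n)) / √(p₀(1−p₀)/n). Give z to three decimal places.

z = -7.634

The sample proportion is 344/564 = 0.60993. p̂ − p₀ = -0.140071.
1/(2n) = 0.000887.
Corrected numerator: |-0.140071| − 0.000887 = 0.139184.
SE₀ = √(0.75·0.25/564) = 0.018233.
z = −0.139184/0.018233 = -7.634.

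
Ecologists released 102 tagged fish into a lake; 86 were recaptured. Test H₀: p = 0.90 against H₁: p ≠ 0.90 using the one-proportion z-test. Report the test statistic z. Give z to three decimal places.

z = -1.914

p̂ = 86/102 = 0.84314.
SE₀ = √(0.90·0.10/102) = 0.029704.
z = (0.84314 − 0.90)/0.029704 = -0.05686/0.029704 = -1.914.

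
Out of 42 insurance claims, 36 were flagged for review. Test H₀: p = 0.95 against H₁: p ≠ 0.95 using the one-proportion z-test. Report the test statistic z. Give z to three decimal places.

z = -2.761

Sample proportion p̂ = 36/42 = 0.85714.
Under H₀, SE = √(p₀(1−p₀)/n) = √(0.95·0.05/42) = √0.001130952 = 0.033630.
z = (p̂ − p₀)/SE = (0.85714 − 0.95)/0.033630 = -2.761.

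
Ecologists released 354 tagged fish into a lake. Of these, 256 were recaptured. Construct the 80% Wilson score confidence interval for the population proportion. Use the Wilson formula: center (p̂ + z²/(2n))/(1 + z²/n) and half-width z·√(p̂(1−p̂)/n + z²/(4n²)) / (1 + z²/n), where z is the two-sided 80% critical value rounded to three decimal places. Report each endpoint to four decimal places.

(0.6917, 0.7526)

p̂ = 256/354 = 0.72316; z = 1.282, so z² = 1.643524.
Denominator 1 + z²/n = 1 + 1.643524/354 = 1.004643.
Center = (0.72316 + 0.002321)/1.004643 = 0.72213.
Radicand: p̂(1−p̂)/n + z²/(4n²) = 0.000565531 + 0.000003279 = 0.000568810.
Half-width = 1.282·√0.000568810/1.004643 = 0.03043.
CI: 0.72213 ± 0.03043 = (0.6917, 0.7526).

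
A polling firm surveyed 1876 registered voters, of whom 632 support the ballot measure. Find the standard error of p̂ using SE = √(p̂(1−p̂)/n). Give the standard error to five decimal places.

The sample proportion is 632/1876 = 0.33689.
p̂(1−p̂) = 0.223395.
SE = √(0.223395/1876) = √0.000119080 = 0.01091.

SE = 0.01091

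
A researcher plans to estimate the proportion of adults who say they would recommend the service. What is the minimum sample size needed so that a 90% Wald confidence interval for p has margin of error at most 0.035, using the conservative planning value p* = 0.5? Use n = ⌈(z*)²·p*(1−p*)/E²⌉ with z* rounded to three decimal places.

The 90% critical value is z* = 1.645.
p*(1−p*) = 0.2500.
(z*)²·p*(1−p*)/E² = 2.706025·0.2500/0.001225 = 552.250.
⌈552.250⌉ = 553.

n = 553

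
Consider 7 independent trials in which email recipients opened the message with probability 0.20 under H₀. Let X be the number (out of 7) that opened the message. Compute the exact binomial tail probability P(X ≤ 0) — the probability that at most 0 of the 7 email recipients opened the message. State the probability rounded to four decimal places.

P = 0.2097

X is binomial with n = 7 and p = 0.20.
P(X ≤ 0) = C(7,0)·0.20^0·0.80^7.
= 0.209715 = 0.2097.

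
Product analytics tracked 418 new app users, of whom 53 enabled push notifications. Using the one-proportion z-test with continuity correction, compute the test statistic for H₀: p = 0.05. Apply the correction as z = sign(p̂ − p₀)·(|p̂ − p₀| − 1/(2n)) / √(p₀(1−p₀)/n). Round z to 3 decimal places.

The sample proportion is 53/418 = 0.12679. p̂ − p₀ = 0.076794.
1/(2n) = 0.001196.
Corrected numerator: |0.076794| − 0.001196 = 0.075598.
SE₀ = √(0.05·0.95/418) = 0.010660.
z = +0.075598/0.010660 = 7.092.

z = 7.092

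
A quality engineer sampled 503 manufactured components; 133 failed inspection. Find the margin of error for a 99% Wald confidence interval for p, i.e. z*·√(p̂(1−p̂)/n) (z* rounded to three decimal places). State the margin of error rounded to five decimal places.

ME = 0.05065

The sample proportion is 133/503 = 0.26441.
SE = √(p̂(1−p̂)/n) = √(0.194499/503) = 0.019664.
For 99% confidence, z* = 2.576.
So ME = 0.05065.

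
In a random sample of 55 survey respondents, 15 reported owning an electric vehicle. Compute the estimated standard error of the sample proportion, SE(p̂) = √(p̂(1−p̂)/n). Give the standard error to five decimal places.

p̂ = 15/55 = 0.27273.
p̂(1−p̂) = 0.27273·0.72727 = 0.198348.
Dividing by n and taking the root: √0.003606327 = 0.06005.

SE = 0.06005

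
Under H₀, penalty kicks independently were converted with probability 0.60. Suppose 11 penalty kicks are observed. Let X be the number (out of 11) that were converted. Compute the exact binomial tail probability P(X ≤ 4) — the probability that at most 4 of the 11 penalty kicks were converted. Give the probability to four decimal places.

P = 0.0994

X ~ Binomial(n=11, p=0.60).
P(X ≤ 4) = Σ_{j=0}^{4} C(11,j)·0.60^j·0.40^{11−j}.
= 0.000042 + 0.000692 + 0.005190 + 0.023357 + 0.070071 = 0.0994.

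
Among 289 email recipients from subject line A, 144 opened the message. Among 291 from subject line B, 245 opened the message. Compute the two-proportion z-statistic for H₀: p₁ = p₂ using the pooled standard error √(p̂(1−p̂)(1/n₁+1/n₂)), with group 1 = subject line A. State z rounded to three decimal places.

z = -8.805

p̂₁ = 144/289 = 0.49827, p̂₂ = 245/291 = 0.84192.
Pooling: p̂ = 389/580 = 0.67069.
SE = √[p̂(1−p̂)(1/n₁+1/n₂)] = √[0.67069·0.32931·(1/289+1/291)] ≈ 0.039029.
z = (p̂₁ − p̂₂)/SE = (0.49827 − 0.84192)/0.039029 = -0.34365/0.039029 = -8.805.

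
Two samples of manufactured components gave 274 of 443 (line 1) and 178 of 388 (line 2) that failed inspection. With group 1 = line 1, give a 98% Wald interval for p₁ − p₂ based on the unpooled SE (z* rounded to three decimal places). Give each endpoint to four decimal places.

(0.0801, 0.2394)

p̂₁ = 274/443 = 0.61851, p̂₂ = 178/388 = 0.45876; p̂₁ − p̂₂ = 0.15975.
SE = √(0.000532631 + 0.000639947) = √0.001172578 = 0.034243.
z* = 2.326 at the 98% level. Margin = 2.326·0.034243 = 0.07965.
Interval: 0.15975 ± 0.07965 → (0.0801, 0.2394).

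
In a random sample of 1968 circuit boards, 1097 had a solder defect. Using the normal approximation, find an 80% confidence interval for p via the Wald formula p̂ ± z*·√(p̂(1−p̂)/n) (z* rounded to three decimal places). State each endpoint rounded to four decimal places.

(0.5431, 0.5718)

The sample proportion is 1097/1968 = 0.55742.
SE = √(p̂(1−p̂)/n) = √(0.246703/1968) = 0.011196.
For 80% confidence, z* = 1.282.
Margin = 1.282·0.011196 = 0.01435.
So the interval runs from 0.5431 to 0.5718.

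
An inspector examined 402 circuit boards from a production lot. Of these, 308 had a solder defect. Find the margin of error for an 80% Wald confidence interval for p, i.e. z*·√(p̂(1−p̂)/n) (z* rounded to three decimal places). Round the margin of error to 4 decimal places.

ME = 0.0271

p̂ = 308/402 = 0.76617.
SE(p̂) = √(0.76617·0.23383/402) = 0.021111.
For 80% confidence, z* = 1.282.
Margin of error = z*·SE = 1.282 × 0.021111 = 0.0271.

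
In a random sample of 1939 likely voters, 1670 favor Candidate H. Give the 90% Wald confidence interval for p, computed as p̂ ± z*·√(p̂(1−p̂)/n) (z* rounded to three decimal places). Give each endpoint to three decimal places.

p̂ = 1670/1939 = 0.86127.
SE = √(p̂(1−p̂)/n) = √(0.119485/1939) = 0.007850.
For 90% confidence, z* = 1.645.
Margin = 1.645·0.007850 = 0.01291.
CI: 0.86127 ± 0.01291 = (0.848, 0.874).

(0.848, 0.874)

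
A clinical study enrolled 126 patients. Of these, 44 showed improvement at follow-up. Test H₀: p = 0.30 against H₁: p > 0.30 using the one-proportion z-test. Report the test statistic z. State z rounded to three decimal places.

p̂ = 44/126 = 0.34921.
Null standard error: √(0.30·0.70/126) = √0.001666667 = 0.040825.
Test statistic: z = 0.04921/0.040825 = 1.205.

z = 1.205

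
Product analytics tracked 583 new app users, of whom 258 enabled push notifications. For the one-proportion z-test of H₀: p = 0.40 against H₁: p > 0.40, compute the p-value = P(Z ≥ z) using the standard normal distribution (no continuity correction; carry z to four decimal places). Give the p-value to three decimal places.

p̂ = 258/583 = 0.44254.
SE₀ = √(0.40·0.60/583) = 0.020289.
z = (p̂ − p₀)/SE = (258/583 − 0.40)/0.020289 ≈ 2.0966.
From the standard normal, P(Z ≥ z) = 0.018.

p-value = 0.018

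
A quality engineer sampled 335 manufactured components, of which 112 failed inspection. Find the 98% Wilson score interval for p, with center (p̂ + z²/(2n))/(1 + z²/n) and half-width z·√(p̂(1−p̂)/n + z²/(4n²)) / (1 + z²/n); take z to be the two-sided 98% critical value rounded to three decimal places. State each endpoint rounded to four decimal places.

(0.2774, 0.3965)

p̂ = 112/335 = 0.33433; z = 2.326, so z² = 5.410276.
1 + z²/n = 1.016150.
Center = (0.33433 + 0.008075)/1.016150 = 0.33696.
Radicand: p̂(1−p̂)/n + z²/(4n²) = 0.000664337 + 0.000012052 = 0.000676389.
Half-width = z·√(radicand)/denom = 2.326·0.026007/1.016150 = 0.05953.
Interval: 0.33696 ± 0.05953 → (0.2774, 0.3965).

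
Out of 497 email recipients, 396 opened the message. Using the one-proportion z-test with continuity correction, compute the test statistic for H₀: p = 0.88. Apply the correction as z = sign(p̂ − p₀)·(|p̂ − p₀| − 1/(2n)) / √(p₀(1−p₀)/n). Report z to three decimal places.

Sample proportion p̂ = 396/497 = 0.79678. p̂ − p₀ = -0.083219.
Continuity correction 1/(2n) = 1/994 = 0.001006.
Corrected numerator: |-0.083219| − 0.001006 = 0.082213.
Under H₀, SE = √(p₀(1−p₀)/n) = √(0.88·0.12/497) = √0.000212475 = 0.014577.
z = (−)0.082213/0.014577 = -5.640.

z = -5.640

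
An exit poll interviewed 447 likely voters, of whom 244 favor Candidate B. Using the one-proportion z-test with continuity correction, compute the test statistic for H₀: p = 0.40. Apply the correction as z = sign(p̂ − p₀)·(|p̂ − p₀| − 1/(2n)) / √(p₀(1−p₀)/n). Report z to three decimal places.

The sample proportion is 244/447 = 0.54586. p̂ − p₀ = 0.145861.
1/(2n) = 0.001119.
Corrected numerator: |0.145861| − 0.001119 = 0.144742.
Null standard error: √(0.40·0.60/447) = √0.000536913 = 0.023171.
z = (+)0.144742/0.023171 = 6.247.

z = 6.247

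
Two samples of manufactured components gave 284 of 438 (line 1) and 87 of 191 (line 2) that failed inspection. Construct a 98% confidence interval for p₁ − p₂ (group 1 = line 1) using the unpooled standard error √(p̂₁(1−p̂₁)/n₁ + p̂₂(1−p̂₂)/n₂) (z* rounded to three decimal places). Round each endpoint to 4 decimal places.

(0.0937, 0.2921)

p̂₁ = 284/438 = 0.64840, p̂₂ = 87/191 = 0.45550; p̂₁ − p̂₂ = 0.19290.
Unpooled SE = √(p̂₁(1−p̂₁)/n₁ + p̂₂(1−p̂₂)/n₂) = √(0.000520495 + 0.001298532) = 0.042650.
z* = 2.326 at the 98% level. Margin of error = 0.09920.
Interval: 0.19290 ± 0.09920 → (0.0937, 0.2921).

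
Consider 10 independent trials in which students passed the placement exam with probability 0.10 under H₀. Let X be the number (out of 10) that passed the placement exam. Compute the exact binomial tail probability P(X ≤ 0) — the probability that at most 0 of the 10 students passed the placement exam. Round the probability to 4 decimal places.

P = 0.3487

X ~ Binomial(n=10, p=0.10).
P(X ≤ 0) = C(10,0)·0.10^0·0.90^10.
= 0.348678 = 0.3487.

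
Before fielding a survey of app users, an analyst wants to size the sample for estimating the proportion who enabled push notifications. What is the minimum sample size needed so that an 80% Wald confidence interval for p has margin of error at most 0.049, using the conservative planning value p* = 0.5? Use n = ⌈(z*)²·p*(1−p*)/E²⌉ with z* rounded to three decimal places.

n = 172

For 80% confidence, z* = 1.282.
p*(1−p*) = 0.2500.
(z*)²·p*(1−p*)/E² = 1.643524·0.2500/0.002401 = 171.129.
Rounding up, n = 172.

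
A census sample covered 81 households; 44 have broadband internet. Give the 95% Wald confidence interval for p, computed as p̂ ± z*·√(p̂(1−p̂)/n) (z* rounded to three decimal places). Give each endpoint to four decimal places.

The sample proportion is 44/81 = 0.54321.
Standard error of p̂: √(0.248133/81) = √0.003063369 = 0.055348.
For 95% confidence, z* = 1.960.
Margin of error: 1.960 × 0.055348 = 0.10848.
CI: 0.54321 ± 0.10848 = (0.4347, 0.6517).

(0.4347, 0.6517)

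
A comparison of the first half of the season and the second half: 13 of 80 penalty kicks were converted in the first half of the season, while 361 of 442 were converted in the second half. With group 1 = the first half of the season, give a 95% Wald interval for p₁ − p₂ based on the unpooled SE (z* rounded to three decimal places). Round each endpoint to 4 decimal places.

(-0.7428, -0.5657)

p̂₁ = 0.16250, p̂₂ = 0.81674, so the observed difference is -0.65424.
SE = √(0.001701172 + 0.000338630) = √0.002039802 = 0.045164.
z* = 1.960 at the 95% level. Margin of error = 0.08852.
So the interval runs from -0.7428 to -0.5657.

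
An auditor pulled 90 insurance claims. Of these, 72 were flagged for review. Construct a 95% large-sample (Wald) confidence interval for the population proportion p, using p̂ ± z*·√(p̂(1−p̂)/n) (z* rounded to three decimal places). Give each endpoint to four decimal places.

With x = 72 successes in n = 90, p̂ = 0.80000.
SE = √(p̂(1−p̂)/n) = √(0.160000/90) = 0.042164.
z* = 1.960 at the 95% level.
Margin = 1.960·0.042164 = 0.08264.
Interval: 0.80000 ± 0.08264 → (0.7174, 0.8826).

(0.7174, 0.8826)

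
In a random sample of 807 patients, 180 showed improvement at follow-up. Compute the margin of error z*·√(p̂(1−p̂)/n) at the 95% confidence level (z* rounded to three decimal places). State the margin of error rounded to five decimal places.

The sample proportion is 180/807 = 0.22305.
Standard error of p̂: √(0.173298/807) = √0.000214743 = 0.014654.
For 95% confidence, z* = 1.960.
Margin of error = z*·SE = 1.960 × 0.014654 = 0.02872.

ME = 0.02872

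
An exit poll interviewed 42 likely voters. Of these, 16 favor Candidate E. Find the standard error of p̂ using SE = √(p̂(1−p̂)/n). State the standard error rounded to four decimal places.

With x = 16 successes in n = 42, p̂ = 0.38095.
p̂(1−p̂) = 0.235827.
SE = √(0.235827/42) = √0.005614929 = 0.0749.

SE = 0.0749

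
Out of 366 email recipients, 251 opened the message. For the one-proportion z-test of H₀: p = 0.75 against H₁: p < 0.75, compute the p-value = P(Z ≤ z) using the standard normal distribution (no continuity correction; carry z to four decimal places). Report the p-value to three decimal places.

The sample proportion is 251/366 = 0.68579.
SE₀ = √(0.75·0.25/366) = 0.022634.
z = (p̂ − p₀)/SE = (251/366 − 0.75)/0.022634 ≈ -2.8368.
From the standard normal, P(Z ≤ z) = 0.002.

p-value = 0.002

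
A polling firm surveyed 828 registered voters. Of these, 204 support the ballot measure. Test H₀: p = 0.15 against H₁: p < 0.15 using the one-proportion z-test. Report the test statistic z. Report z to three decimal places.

p̂ = 204/828 = 0.24638.
Under H₀, SE = √(p₀(1−p₀)/n) = √(0.15·0.85/828) = √0.000153986 = 0.012409.
z = (p̂ − p₀)/SE = (0.24638 − 0.15)/0.012409 = 7.767.

z = 7.767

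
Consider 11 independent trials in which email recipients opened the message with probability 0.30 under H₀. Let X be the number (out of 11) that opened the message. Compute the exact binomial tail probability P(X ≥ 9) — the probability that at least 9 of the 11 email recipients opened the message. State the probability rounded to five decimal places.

P = 0.00058

X ~ Binomial(n=11, p=0.30).
P(X ≥ 9) = C(11,9)·0.30^9·0.70^2 + C(11,10)·0.30^10·0.70^1 + C(11,11)·0.30^11·0.70^0.
= 0.000530 + 0.000045 + 0.000002 = 0.00058.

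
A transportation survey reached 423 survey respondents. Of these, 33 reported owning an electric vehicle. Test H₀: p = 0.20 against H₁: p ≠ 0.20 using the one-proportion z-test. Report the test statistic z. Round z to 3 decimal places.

Sample proportion p̂ = 33/423 = 0.07801.
Null standard error: √(0.20·0.80/423) = √0.000378251 = 0.019449.
z = (0.07801 − 0.20)/0.019449 = -0.12199/0.019449 = -6.272.

z = -6.272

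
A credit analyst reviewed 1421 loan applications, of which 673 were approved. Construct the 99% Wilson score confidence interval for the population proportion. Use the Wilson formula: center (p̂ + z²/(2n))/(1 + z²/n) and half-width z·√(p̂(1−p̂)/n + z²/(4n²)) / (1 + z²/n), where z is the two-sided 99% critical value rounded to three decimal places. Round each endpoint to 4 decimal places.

(0.4397, 0.5078)

p̂ = 673/1421 = 0.47361; z = 2.576, so z² = 6.635776.
Denominator 1 + z²/n = 1 + 6.635776/1421 = 1.004670.
Center = (0.47361 + 0.002335)/1.004670 = 0.47373.
Radicand: p̂(1−p̂)/n + z²/(4n²) = 0.000175442 + 0.000000822 = 0.000176264.
Half-width = z·√(radicand)/denom = 2.576·0.013276/1.004670 = 0.03404.
CI: 0.47373 ± 0.03404 = (0.4397, 0.5078).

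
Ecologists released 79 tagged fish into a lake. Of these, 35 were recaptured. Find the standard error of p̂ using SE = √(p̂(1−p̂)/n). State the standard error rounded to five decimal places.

SE = 0.05589

With x = 35 successes in n = 79, p̂ = 0.44304.
p̂(1−p̂) = 0.44304·0.55696 = 0.246756.
SE = √(0.246756/79) = √0.003123494 = 0.05589.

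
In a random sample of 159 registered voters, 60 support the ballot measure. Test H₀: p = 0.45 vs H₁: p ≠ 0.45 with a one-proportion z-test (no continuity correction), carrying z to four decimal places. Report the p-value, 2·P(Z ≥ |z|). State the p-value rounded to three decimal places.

p-value = 0.066

Sample proportion p̂ = 60/159 = 0.37736.
SE₀ = √(0.45·0.55/159) = 0.039454.
Test statistic (full precision, shown to 4 dp): z = (60/159 − 0.45)/SE₀ ≈ -1.8412.
From the standard normal, 2·P(Z ≥ |z|) = 0.066.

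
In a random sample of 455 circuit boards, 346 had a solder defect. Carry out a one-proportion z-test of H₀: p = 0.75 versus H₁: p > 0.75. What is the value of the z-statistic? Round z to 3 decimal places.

z = 0.514

p̂ = 346/455 = 0.76044.
Under H₀, SE = √(p₀(1−p₀)/n) = √(0.75·0.25/455) = √0.000412088 = 0.020300.
z = (0.76044 − 0.75)/0.020300 = 0.01044/0.020300 = 0.514.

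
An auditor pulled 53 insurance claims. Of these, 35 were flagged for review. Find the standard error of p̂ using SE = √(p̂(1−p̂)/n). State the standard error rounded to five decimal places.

SE = 0.06505

With x = 35 successes in n = 53, p̂ = 0.66038.
p̂(1−p̂) = 0.224278.
SE = √(0.224278/53) = 0.06505.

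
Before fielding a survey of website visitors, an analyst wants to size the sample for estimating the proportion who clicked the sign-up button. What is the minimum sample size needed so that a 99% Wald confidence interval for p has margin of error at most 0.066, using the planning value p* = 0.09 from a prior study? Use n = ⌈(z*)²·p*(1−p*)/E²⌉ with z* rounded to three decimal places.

n = 125

For 99% confidence, z* = 2.576.
p*(1−p*) = 0.09·0.91 = 0.0819.
Required n before rounding: 6.635776 × 0.0819 / 0.066² = 124.764.
Rounding up, n = 125.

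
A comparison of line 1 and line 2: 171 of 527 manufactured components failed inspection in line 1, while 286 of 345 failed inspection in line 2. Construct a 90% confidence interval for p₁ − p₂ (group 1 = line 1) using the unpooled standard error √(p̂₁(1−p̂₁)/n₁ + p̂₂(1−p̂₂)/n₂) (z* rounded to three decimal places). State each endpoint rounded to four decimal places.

(-0.5518, -0.4572)

p̂₁ = 171/527 = 0.32448, p̂₂ = 286/345 = 0.82899; p̂₁ − p̂₂ = -0.50451.
Unpooled SE = √(p̂₁(1−p̂₁)/n₁ + p̂₂(1−p̂₂)/n₂) = √(0.000415924 + 0.000410923) = 0.028755.
The 90% critical value is z* = 1.645. Margin of error = 0.04730.
CI: -0.50451 ± 0.04730 = (-0.5518, -0.4572).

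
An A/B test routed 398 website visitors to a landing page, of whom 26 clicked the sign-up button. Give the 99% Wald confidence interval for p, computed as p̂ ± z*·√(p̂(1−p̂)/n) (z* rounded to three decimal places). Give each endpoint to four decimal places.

(0.0334, 0.0972)

The sample proportion is 26/398 = 0.06533.
Standard error of p̂: √(0.061059/398) = √0.000153415 = 0.012386.
z* = 2.576 at the 99% level.
Margin = 2.576·0.012386 = 0.03191.
Interval: 0.06533 ± 0.03191 → (0.0334, 0.0972).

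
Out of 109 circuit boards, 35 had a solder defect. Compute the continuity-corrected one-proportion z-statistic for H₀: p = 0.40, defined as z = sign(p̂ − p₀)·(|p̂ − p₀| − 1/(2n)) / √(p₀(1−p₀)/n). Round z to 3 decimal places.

z = -1.584

The sample proportion is 35/109 = 0.32110. p̂ − p₀ = -0.078899.
Continuity correction 1/(2n) = 1/218 = 0.004587.
Corrected numerator: |-0.078899| − 0.004587 = 0.074312.
Null standard error: √(0.40·0.60/109) = √0.002201835 = 0.046924.
z = (−)0.074312/0.046924 = -1.584.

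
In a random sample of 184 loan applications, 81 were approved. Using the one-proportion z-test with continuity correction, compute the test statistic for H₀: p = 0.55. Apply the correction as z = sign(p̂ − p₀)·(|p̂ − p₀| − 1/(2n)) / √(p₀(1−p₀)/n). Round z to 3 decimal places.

Sample proportion p̂ = 81/184 = 0.44022. p̂ − p₀ = -0.109783.
Continuity correction 1/(2n) = 1/368 = 0.002717.
Corrected numerator: |-0.109783| − 0.002717 = 0.107066.
Null standard error: √(0.55·0.45/184) = √0.001345109 = 0.036676.
z = −0.107066/0.036676 = -2.919.

z = -2.919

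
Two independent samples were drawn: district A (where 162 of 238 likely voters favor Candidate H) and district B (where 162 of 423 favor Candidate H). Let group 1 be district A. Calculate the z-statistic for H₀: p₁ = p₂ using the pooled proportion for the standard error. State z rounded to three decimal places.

p̂₁ = 162/238 = 0.68067, p̂₂ = 162/423 = 0.38298.
Pooled p̂ = (162+162)/(238+423) = 324/661 = 0.49017.
SE = √[p̂(1−p̂)(1/n₁+1/n₂)] = √[0.49017·0.50983·(1/238+1/423)] ≈ 0.040507.
z = (p̂₁ − p̂₂)/SE = (0.68067 − 0.38298)/0.040507 = 0.29769/0.040507 = 7.349.

z = 7.349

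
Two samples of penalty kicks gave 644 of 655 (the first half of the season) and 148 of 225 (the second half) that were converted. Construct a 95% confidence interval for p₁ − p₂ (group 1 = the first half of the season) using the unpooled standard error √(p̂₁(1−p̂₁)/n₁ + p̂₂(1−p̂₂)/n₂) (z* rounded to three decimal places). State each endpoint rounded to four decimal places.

p̂₁ = 0.98321, p̂₂ = 0.65778, so the observed difference is 0.32543.
SE = √(0.000025209 + 0.001000472) = √0.001025681 = 0.032026.
z* = 1.960 at the 95% level. Margin = 1.960·0.032026 = 0.06277.
Interval: 0.32543 ± 0.06277 → (0.2627, 0.3882).

(0.2627, 0.3882)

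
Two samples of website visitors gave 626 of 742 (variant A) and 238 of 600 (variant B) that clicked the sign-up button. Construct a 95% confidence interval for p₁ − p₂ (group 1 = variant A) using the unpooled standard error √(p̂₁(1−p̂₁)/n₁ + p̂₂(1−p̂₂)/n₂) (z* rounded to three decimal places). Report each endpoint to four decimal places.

p̂₁ = 626/742 = 0.84367, p̂₂ = 238/600 = 0.39667; p̂₁ − p̂₂ = 0.44700.
Unpooled SE = √(p̂₁(1−p̂₁)/n₁ + p̂₂(1−p̂₂)/n₂) = √(0.000177755 + 0.000398870) = 0.024013.
z* = 1.960 at the 95% level. Margin = 1.960·0.024013 = 0.04707.
So the interval runs from 0.3999 to 0.4941.

(0.3999, 0.4941)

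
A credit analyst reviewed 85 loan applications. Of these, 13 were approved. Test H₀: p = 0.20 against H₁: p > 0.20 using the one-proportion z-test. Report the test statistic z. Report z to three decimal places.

The sample proportion is 13/85 = 0.15294.
Under H₀, SE = √(p₀(1−p₀)/n) = √(0.20·0.80/85) = √0.001882353 = 0.043386.
Test statistic: z = -0.04706/0.043386 = -1.085.

z = -1.085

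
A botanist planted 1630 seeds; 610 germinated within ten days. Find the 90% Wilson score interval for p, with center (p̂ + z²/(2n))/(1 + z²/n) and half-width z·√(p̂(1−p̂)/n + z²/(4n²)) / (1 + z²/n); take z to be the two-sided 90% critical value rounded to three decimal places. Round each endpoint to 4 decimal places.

(0.3547, 0.3941)

Here p̂ = 610/1630 = 0.37423 and z = 1.645 (z² = 2.706025).
Denominator 1 + z²/n = 1 + 2.706025/1630 = 1.001660.
Center = (0.37423 + 0.000830)/1.001660 = 0.37444.
Radicand: p̂(1−p̂)/n + z²/(4n²) = 0.000143670 + 0.000000255 = 0.000143925.
Half-width = 1.645·√0.000143925/1.001660 = 0.01970.
Interval: 0.37444 ± 0.01970 → (0.3547, 0.3941).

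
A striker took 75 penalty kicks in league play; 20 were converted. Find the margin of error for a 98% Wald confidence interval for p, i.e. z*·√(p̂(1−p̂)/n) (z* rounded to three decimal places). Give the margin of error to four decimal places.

ME = 0.1188

Sample proportion p̂ = 20/75 = 0.26667.
SE(p̂) = √(0.26667·0.73333/75) = 0.051063.
For 98% confidence, z* = 2.326.
Margin of error = z*·SE = 2.326 × 0.051063 = 0.1188.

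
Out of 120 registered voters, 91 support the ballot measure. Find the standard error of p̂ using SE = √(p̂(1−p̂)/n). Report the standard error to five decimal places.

SE = 0.03908

Sample proportion p̂ = 91/120 = 0.75833.
p̂(1−p̂) = 0.75833·0.24167 = 0.183266.
SE = √(0.183266/120) = 0.03908.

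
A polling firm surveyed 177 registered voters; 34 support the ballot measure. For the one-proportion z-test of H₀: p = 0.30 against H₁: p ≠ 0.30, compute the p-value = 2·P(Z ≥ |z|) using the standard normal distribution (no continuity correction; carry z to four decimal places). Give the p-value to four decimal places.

p̂ = 34/177 = 0.19209.
Null standard error: √(0.30·0.70/177) = √0.001186441 = 0.034445.
Test statistic (full precision, shown to 4 dp): z = (34/177 − 0.30)/SE₀ ≈ -3.1328.
From the standard normal, 2·P(Z ≥ |z|) = 0.0017.

p-value = 0.0017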